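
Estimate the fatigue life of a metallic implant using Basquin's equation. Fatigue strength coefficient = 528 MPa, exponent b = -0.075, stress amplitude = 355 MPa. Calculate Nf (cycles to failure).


sigma_a = sigma_f' * (2Nf)^b
2Nf = (sigma_a/sigma_f')^(1/b)
2Nf = (355/528)^(1/-0.075)
2Nf = 198.94862
Nf = 99.47


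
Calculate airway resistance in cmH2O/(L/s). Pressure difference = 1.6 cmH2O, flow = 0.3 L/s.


R = dP / flow
R = 1.6 / 0.3
R = 5.333 cmH2O/(L/s)


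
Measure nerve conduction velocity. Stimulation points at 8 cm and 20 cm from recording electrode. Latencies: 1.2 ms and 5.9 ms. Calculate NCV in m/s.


Distance = (20 - 8) / 100 = 0.12 m
dt = (5.9 - 1.2) / 1000 = 0.0047 s
NCV = dist / dt = 25.53 m/s


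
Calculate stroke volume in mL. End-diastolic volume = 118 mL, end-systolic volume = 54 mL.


SV = EDV - ESV
SV = 118 - 54
SV = 64 mL


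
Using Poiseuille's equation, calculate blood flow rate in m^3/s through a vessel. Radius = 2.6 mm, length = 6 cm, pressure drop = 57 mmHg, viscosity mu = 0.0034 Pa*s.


Q = pi*r^4*dP / (8*mu*L)
r = 0.0026 m, L = 0.06 m
dP = 57 mmHg = 7599.354 Pa
Q = 6.6850e-04 m^3/s


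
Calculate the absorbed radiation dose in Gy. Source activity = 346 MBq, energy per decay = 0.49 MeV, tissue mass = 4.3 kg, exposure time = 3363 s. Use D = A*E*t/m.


A = 346 MBq = 3.4600e+08 Bq
E = 0.49 MeV = 7.8498e-14 J
D = A*E*t/m = 3.4600e+08*7.8498e-14*3363/4.3
D = 0.02124 Gy


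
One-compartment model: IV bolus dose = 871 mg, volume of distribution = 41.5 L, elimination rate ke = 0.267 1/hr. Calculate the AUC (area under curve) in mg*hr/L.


C0 = Dose/Vd = 871/41.5 = 20.988 mg/L
AUC = C0/ke = 20.988/0.267
AUC = 78.61 mg*hr/L


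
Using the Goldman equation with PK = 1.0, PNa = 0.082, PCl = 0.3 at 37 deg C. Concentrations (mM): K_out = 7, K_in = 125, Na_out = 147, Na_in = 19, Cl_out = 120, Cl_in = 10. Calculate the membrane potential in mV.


Vm = (RT/F)*ln((PK*Ko + PNa*Nao + PCl*Cli)/(PK*Ki + PNa*Nai + PCl*Clo))
Numer = 22.054, Denom = 162.558
Vm = -53.38 mV


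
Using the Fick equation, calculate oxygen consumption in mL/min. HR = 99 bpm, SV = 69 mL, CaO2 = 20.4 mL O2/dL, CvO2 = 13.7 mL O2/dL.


CO = HR*SV = 99*69/1000 = 6.831 L/min
a-v O2 diff = 20.4 - 13.7 = 6.7 mL/dL
VO2 = CO * (CaO2-CvO2) * 10 dL/L
VO2 = 6.831 * 6.7 * 10
VO2 = 457.7 mL/min


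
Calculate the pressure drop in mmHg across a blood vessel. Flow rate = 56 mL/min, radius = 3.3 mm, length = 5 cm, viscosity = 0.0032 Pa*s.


dP = 8*mu*L*Q / (pi*r^4)
Q = 56 mL/min = 9.33333e-07 m^3/s
dP = 3.20657 Pa = 3.20657 / 133.322 mmHg = 0.02405 mmHg


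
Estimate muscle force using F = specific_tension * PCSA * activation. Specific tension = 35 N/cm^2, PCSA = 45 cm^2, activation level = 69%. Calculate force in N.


F = sigma * PCSA * activation
F = 35 * 45 * 0.69
F = 1087 N


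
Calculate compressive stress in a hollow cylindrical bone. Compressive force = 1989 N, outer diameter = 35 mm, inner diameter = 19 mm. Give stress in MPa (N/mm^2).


A = pi*(r_o^2 - r_i^2)
r_o = 17.5 mm, r_i = 9.5 mm
A = 678.584 mm^2
sigma = F/A = 1989 / 678.584
sigma = 2.931 MPa


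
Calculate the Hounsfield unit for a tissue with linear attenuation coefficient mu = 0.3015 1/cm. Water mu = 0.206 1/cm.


HU = ((mu_tissue - mu_water) / mu_water) * 1000
HU = ((0.3015 - 0.206) / 0.206) * 1000
HU = 463.6


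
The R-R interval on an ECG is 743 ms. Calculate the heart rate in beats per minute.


HR = 60 / RR_interval(s)
RR = 743 ms = 0.743 s
HR = 60 / 0.743 = 80.75 bpm


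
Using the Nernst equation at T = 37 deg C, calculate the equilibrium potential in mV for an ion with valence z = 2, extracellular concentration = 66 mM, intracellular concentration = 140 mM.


E = (RT/(zF)) * ln(C_out/C_in)
T = 37 + 273.15 = 310.15 K
E = (8.314 * 310.15 / (2 * 96485)) * ln(66/140)
E = -10.05 mV


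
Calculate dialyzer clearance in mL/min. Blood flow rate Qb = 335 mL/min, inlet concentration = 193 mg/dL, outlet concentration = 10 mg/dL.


K = Qb * (Cb_in - Cb_out) / Cb_in
K = 335 * (193 - 10) / 193
K = 317.6 mL/min


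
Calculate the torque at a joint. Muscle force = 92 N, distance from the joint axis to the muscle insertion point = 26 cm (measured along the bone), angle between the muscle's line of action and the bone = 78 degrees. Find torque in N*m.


Torque = F * d * sin(theta)   (moment arm = d*sin(theta))
d = 26 cm = 0.26 m
Torque = 92 * 0.26 * sin(78)
Torque = 23.4 N*m


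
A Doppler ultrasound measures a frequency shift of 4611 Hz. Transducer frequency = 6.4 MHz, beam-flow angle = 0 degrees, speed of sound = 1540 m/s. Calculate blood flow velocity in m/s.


v = fd * c / (2 * f0 * cos(theta))
v = 4611 * 1540 / (2 * 6.4000e+06 * cos(0))
v = 0.5548 m/s


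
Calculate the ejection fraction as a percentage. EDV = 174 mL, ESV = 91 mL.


SV = EDV - ESV = 174 - 91 = 83 mL
EF = SV/EDV * 100 = 83/174 * 100
EF = 47.7%


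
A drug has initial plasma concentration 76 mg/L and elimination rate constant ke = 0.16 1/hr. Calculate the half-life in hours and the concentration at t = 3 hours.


t_half = ln(2) / ke = 0.693147 / 0.16 = 4.332 hr
C(t) = C0 * exp(-ke*t) = 76 * exp(-0.16*3)
C(3) = 47.03 mg/L


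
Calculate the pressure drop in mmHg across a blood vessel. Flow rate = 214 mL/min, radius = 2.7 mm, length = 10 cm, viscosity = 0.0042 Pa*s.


dP = 8*mu*L*Q / (pi*r^4)
Q = 214 mL/min = 3.56667e-06 m^3/s
dP = 71.779 Pa = 71.779 / 133.322 mmHg = 0.5384 mmHg


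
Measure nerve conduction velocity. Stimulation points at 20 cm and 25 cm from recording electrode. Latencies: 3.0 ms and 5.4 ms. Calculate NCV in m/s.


Distance = (25 - 20) / 100 = 0.05 m
dt = (5.4 - 3.0) / 1000 = 0.0024 s
NCV = dist / dt = 20.83 m/s


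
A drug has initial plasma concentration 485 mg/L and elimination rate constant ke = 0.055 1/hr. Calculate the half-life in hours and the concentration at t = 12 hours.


t_half = ln(2) / ke = 0.693147 / 0.055 = 12.6 hr
C(t) = C0 * exp(-ke*t) = 485 * exp(-0.055*12)
C(12) = 250.7 mg/L


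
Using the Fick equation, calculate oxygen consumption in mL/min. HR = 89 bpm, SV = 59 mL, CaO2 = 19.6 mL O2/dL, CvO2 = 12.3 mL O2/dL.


CO = HR*SV = 89*59/1000 = 5.251 L/min
a-v O2 diff = 19.6 - 12.3 = 7.3 mL/dL
VO2 = CO * (CaO2-CvO2) * 10 dL/L
VO2 = 5.251 * 7.3 * 10
VO2 = 383.3 mL/min


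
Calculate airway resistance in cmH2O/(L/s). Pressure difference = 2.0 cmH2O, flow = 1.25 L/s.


R = dP / flow
R = 2.0 / 1.25
R = 1.6 cmH2O/(L/s)


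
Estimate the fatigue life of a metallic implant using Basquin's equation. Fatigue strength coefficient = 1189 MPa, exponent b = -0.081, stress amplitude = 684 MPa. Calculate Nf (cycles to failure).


sigma_a = sigma_f' * (2Nf)^b
2Nf = (sigma_a/sigma_f')^(1/b)
2Nf = (684/1189)^(1/-0.081)
2Nf = 921.54271
Nf = 460.8


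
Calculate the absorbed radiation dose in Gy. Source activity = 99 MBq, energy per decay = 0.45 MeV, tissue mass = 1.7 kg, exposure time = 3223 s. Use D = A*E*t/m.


A = 99 MBq = 9.9000e+07 Bq
E = 0.45 MeV = 7.209e-14 J
D = A*E*t/m = 9.9000e+07*7.209e-14*3223/1.7
D = 0.01353 Gy


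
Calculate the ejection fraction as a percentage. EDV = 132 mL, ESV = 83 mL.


SV = EDV - ESV = 132 - 83 = 49 mL
EF = SV/EDV * 100 = 49/132 * 100
EF = 37.12%


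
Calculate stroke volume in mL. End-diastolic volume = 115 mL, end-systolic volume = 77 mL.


SV = EDV - ESV
SV = 115 - 77
SV = 38 mL


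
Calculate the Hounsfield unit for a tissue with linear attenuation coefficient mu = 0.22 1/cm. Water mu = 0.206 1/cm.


HU = ((mu_tissue - mu_water) / mu_water) * 1000
HU = ((0.22 - 0.206) / 0.206) * 1000
HU = 67.96


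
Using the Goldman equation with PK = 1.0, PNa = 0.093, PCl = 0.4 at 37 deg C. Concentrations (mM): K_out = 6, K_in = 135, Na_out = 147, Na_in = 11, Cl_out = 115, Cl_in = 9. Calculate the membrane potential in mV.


Vm = (RT/F)*ln((PK*Ko + PNa*Nao + PCl*Cli)/(PK*Ki + PNa*Nai + PCl*Clo))
Numer = 23.271, Denom = 182.023
Vm = -54.97 mV


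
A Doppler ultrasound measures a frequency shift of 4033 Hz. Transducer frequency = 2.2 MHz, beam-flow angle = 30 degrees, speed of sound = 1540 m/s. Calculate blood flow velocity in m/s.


v = fd * c / (2 * f0 * cos(theta))
v = 4033 * 1540 / (2 * 2.2000e+06 * cos(30))
v = 1.63 m/s


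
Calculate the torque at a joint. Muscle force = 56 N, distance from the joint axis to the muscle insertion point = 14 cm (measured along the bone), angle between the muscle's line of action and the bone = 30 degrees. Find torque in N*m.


Torque = F * d * sin(theta)   (moment arm = d*sin(theta))
d = 14 cm = 0.14 m
Torque = 56 * 0.14 * sin(30)
Torque = 3.92 N*m


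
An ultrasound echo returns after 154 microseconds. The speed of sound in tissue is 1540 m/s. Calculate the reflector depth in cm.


depth = c * t / 2
t = 154 us = 1.5400e-04 s
depth = 1540 * 1.5400e-04 / 2
depth = 0.11858 m = 11.858 cm


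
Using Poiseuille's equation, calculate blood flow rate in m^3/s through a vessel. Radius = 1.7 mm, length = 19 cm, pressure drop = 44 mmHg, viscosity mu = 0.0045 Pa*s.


Q = pi*r^4*dP / (8*mu*L)
r = 0.0017 m, L = 0.19 m
dP = 44 mmHg = 5866.168 Pa
Q = 2.2503e-05 m^3/s


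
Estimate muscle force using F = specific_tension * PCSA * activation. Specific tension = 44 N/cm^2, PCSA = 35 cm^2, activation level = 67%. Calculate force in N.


F = sigma * PCSA * activation
F = 44 * 35 * 0.67
F = 1032 N


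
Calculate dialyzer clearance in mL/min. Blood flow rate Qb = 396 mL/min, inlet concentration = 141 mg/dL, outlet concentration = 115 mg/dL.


K = Qb * (Cb_in - Cb_out) / Cb_in
K = 396 * (141 - 115) / 141
K = 73.02 mL/min


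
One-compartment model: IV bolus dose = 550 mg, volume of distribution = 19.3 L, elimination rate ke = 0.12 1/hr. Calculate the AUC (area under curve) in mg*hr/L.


C0 = Dose/Vd = 550/19.3 = 28.4974 mg/L
AUC = C0/ke = 28.4974/0.12
AUC = 237.5 mg*hr/L


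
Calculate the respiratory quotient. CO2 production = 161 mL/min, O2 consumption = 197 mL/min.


RQ = VCO2 / VO2
RQ = 161 / 197
RQ = 0.8173


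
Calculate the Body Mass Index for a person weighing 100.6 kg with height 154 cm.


BMI = weight / height^2
height = 154 cm = 1.54 m
BMI = 100.6 / 1.54^2
BMI = 42.42 kg/m^2


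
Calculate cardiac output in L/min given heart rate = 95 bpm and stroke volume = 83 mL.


CO = HR * SV
CO = 95 * 83 / 1000
CO = 7.885 L/min


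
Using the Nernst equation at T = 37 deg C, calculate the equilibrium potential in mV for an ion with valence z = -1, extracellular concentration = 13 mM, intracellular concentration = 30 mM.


E = (RT/(zF)) * ln(C_out/C_in)
T = 37 + 273.15 = 310.15 K
E = (8.314 * 310.15 / (-1 * 96485)) * ln(13/30)
E = 22.35 mV


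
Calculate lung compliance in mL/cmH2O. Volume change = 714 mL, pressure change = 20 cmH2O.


C = dV / dP
C = 714 / 20
C = 35.7 mL/cmH2O


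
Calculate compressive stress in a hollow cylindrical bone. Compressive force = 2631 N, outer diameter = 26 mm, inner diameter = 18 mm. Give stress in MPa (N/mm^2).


A = pi*(r_o^2 - r_i^2)
r_o = 13 mm, r_i = 9 mm
A = 276.46 mm^2
sigma = F/A = 2631 / 276.46
sigma = 9.517 MPa


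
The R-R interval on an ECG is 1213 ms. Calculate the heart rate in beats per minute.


HR = 60 / RR_interval(s)
RR = 1213 ms = 1.213 s
HR = 60 / 1.213 = 49.46 bpm


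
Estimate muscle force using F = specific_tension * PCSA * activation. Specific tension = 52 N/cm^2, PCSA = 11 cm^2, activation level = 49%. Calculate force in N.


F = sigma * PCSA * activation
F = 52 * 11 * 0.49
F = 280.3 N


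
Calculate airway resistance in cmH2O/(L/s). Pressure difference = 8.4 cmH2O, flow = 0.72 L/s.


R = dP / flow
R = 8.4 / 0.72
R = 11.67 cmH2O/(L/s)


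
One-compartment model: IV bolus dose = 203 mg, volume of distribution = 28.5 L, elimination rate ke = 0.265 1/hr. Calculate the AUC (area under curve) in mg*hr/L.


C0 = Dose/Vd = 203/28.5 = 7.12281 mg/L
AUC = C0/ke = 7.12281/0.265
AUC = 26.88 mg*hr/L


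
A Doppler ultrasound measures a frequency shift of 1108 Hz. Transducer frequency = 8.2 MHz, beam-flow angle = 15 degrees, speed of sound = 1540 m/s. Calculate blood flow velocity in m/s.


v = fd * c / (2 * f0 * cos(theta))
v = 1108 * 1540 / (2 * 8.2000e+06 * cos(15))
v = 0.1077 m/s


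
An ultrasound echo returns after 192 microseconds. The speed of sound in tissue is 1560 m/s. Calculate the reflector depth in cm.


depth = c * t / 2
t = 192 us = 1.9200e-04 s
depth = 1560 * 1.9200e-04 / 2
depth = 0.14976 m = 14.976 cm


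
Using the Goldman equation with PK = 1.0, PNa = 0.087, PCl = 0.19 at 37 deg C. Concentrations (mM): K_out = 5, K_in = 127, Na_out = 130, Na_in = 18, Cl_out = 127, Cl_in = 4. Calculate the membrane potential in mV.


Vm = (RT/F)*ln((PK*Ko + PNa*Nao + PCl*Cli)/(PK*Ki + PNa*Nai + PCl*Clo))
Numer = 17.07, Denom = 152.696
Vm = -58.56 mV


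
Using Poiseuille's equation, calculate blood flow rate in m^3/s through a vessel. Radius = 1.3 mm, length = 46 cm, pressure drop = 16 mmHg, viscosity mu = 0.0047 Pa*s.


Q = pi*r^4*dP / (8*mu*L)
r = 0.0013 m, L = 0.46 m
dP = 16 mmHg = 2133.152 Pa
Q = 1.1066e-06 m^3/s


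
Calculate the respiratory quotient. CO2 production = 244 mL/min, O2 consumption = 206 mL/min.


RQ = VCO2 / VO2
RQ = 244 / 206
RQ = 1.184


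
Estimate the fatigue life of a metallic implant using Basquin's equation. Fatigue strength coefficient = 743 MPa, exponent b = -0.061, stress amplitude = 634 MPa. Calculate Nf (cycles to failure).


sigma_a = sigma_f' * (2Nf)^b
2Nf = (sigma_a/sigma_f')^(1/b)
2Nf = (634/743)^(1/-0.061)
2Nf = 13.474136
Nf = 6.737


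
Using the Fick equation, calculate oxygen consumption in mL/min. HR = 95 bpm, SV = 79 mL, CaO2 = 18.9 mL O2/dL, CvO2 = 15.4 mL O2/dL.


CO = HR*SV = 95*79/1000 = 7.505 L/min
a-v O2 diff = 18.9 - 15.4 = 3.5 mL/dL
VO2 = CO * (CaO2-CvO2) * 10 dL/L
VO2 = 7.505 * 3.5 * 10
VO2 = 262.7 mL/min


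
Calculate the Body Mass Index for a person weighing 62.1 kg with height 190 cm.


BMI = weight / height^2
height = 190 cm = 1.9 m
BMI = 62.1 / 1.9^2
BMI = 17.2 kg/m^2


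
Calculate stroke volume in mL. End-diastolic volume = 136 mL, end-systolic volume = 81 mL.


SV = EDV - ESV
SV = 136 - 81
SV = 55 mL


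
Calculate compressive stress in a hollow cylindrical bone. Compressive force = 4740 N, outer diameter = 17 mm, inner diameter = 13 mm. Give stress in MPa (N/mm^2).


A = pi*(r_o^2 - r_i^2)
r_o = 8.5 mm, r_i = 6.5 mm
A = 94.2478 mm^2
sigma = F/A = 4740 / 94.2478
sigma = 50.29 MPa


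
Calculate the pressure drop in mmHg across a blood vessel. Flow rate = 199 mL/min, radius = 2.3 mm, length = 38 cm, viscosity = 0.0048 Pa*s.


dP = 8*mu*L*Q / (pi*r^4)
Q = 199 mL/min = 3.31667e-06 m^3/s
dP = 550.498 Pa = 550.498 / 133.322 mmHg = 4.129 mmHg


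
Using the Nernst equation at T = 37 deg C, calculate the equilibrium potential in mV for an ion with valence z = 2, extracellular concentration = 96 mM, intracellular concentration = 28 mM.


E = (RT/(zF)) * ln(C_out/C_in)
T = 37 + 273.15 = 310.15 K
E = (8.314 * 310.15 / (2 * 96485)) * ln(96/28)
E = 16.46 mV


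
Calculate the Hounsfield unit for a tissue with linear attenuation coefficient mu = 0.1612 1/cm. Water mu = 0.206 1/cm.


HU = ((mu_tissue - mu_water) / mu_water) * 1000
HU = ((0.1612 - 0.206) / 0.206) * 1000
HU = -217.5


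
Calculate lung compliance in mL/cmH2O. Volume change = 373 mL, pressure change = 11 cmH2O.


C = dV / dP
C = 373 / 11
C = 33.91 mL/cmH2O


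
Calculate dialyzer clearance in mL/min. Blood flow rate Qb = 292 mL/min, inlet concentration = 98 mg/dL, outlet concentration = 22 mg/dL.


K = Qb * (Cb_in - Cb_out) / Cb_in
K = 292 * (98 - 22) / 98
K = 226.4 mL/min


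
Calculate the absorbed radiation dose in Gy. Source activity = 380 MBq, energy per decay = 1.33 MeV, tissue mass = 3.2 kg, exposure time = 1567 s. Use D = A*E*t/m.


A = 380 MBq = 3.8000e+08 Bq
E = 1.33 MeV = 2.13066e-13 J
D = A*E*t/m = 3.8000e+08*2.13066e-13*1567/3.2
D = 0.03965 Gy


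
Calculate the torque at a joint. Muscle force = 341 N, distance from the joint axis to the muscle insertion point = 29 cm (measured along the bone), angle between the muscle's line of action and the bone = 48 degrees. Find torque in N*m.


Torque = F * d * sin(theta)   (moment arm = d*sin(theta))
d = 29 cm = 0.29 m
Torque = 341 * 0.29 * sin(48)
Torque = 73.49 N*m


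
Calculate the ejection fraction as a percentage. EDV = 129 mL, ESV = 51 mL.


SV = EDV - ESV = 129 - 51 = 78 mL
EF = SV/EDV * 100 = 78/129 * 100
EF = 60.47%


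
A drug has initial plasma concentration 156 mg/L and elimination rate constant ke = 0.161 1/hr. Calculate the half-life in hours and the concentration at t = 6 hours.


t_half = ln(2) / ke = 0.693147 / 0.161 = 4.305 hr
C(t) = C0 * exp(-ke*t) = 156 * exp(-0.161*6)
C(6) = 59.37 mg/L


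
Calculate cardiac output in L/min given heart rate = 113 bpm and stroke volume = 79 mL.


CO = HR * SV
CO = 113 * 79 / 1000
CO = 8.927 L/min


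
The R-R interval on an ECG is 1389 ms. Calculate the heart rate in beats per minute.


HR = 60 / RR_interval(s)
RR = 1389 ms = 1.389 s
HR = 60 / 1.389 = 43.2 bpm


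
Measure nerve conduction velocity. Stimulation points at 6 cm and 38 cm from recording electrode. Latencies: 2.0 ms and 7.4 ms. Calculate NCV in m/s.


Distance = (38 - 6) / 100 = 0.32 m
dt = (7.4 - 2.0) / 1000 = 0.0054 s
NCV = dist / dt = 59.26 m/s


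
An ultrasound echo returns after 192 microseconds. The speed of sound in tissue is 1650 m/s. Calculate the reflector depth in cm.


depth = c * t / 2
t = 192 us = 1.9200e-04 s
depth = 1650 * 1.9200e-04 / 2
depth = 0.1584 m = 15.84 cm


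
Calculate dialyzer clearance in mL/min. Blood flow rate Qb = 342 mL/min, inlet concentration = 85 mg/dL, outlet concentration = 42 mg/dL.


K = Qb * (Cb_in - Cb_out) / Cb_in
K = 342 * (85 - 42) / 85
K = 173 mL/min


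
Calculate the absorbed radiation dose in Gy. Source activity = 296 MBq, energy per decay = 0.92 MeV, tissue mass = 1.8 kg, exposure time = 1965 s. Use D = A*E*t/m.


A = 296 MBq = 2.9600e+08 Bq
E = 0.92 MeV = 1.47384e-13 J
D = A*E*t/m = 2.9600e+08*1.47384e-13*1965/1.8
D = 0.04762 Gy


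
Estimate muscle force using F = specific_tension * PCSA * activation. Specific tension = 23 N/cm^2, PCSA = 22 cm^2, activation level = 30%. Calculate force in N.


F = sigma * PCSA * activation
F = 23 * 22 * 0.3
F = 151.8 N


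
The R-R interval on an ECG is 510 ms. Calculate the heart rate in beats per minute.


HR = 60 / RR_interval(s)
RR = 510 ms = 0.51 s
HR = 60 / 0.51 = 117.6 bpm


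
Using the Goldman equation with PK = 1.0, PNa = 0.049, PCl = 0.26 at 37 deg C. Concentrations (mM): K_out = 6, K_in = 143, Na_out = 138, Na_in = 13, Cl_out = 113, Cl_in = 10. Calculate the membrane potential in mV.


Vm = (RT/F)*ln((PK*Ko + PNa*Nao + PCl*Cli)/(PK*Ki + PNa*Nai + PCl*Clo))
Numer = 15.362, Denom = 173.017
Vm = -64.72 mV


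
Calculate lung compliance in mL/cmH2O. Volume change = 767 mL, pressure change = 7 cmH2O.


C = dV / dP
C = 767 / 7
C = 109.6 mL/cmH2O


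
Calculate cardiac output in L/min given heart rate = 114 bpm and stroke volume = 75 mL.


CO = HR * SV
CO = 114 * 75 / 1000
CO = 8.55 L/min


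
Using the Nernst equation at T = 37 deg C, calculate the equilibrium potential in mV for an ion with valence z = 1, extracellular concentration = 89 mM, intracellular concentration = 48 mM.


E = (RT/(zF)) * ln(C_out/C_in)
T = 37 + 273.15 = 310.15 K
E = (8.314 * 310.15 / (1 * 96485)) * ln(89/48)
E = 16.5 mV


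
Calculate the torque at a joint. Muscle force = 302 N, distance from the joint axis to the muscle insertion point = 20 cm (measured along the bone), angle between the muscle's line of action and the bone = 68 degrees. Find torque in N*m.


Torque = F * d * sin(theta)   (moment arm = d*sin(theta))
d = 20 cm = 0.2 m
Torque = 302 * 0.2 * sin(68)
Torque = 56 N*m


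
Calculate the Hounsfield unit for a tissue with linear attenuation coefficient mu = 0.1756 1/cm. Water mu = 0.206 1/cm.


HU = ((mu_tissue - mu_water) / mu_water) * 1000
HU = ((0.1756 - 0.206) / 0.206) * 1000
HU = -147.6


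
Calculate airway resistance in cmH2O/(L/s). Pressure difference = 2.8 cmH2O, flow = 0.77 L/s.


R = dP / flow
R = 2.8 / 0.77
R = 3.636 cmH2O/(L/s)


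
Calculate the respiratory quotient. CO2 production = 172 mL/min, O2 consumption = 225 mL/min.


RQ = VCO2 / VO2
RQ = 172 / 225
RQ = 0.7644


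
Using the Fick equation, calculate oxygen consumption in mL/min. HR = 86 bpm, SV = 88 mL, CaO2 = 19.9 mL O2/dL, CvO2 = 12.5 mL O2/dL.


CO = HR*SV = 86*88/1000 = 7.568 L/min
a-v O2 diff = 19.9 - 12.5 = 7.4 mL/dL
VO2 = CO * (CaO2-CvO2) * 10 dL/L
VO2 = 7.568 * 7.4 * 10
VO2 = 560 mL/min


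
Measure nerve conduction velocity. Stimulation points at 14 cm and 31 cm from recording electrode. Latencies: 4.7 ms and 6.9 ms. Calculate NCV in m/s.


Distance = (31 - 14) / 100 = 0.17 m
dt = (6.9 - 4.7) / 1000 = 0.0022 s
NCV = dist / dt = 77.27 m/s


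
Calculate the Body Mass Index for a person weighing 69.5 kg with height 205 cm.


BMI = weight / height^2
height = 205 cm = 2.05 m
BMI = 69.5 / 2.05^2
BMI = 16.54 kg/m^2


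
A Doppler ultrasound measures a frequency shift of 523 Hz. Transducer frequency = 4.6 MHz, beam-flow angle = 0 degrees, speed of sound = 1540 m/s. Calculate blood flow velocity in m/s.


v = fd * c / (2 * f0 * cos(theta))
v = 523 * 1540 / (2 * 4.6000e+06 * cos(0))
v = 0.08755 m/s


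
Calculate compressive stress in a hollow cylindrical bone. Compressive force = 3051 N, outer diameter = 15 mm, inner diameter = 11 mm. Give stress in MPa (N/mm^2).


A = pi*(r_o^2 - r_i^2)
r_o = 7.5 mm, r_i = 5.5 mm
A = 81.6814 mm^2
sigma = F/A = 3051 / 81.6814
sigma = 37.35 MPa


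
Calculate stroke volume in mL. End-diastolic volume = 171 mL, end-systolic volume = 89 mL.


SV = EDV - ESV
SV = 171 - 89
SV = 82 mL


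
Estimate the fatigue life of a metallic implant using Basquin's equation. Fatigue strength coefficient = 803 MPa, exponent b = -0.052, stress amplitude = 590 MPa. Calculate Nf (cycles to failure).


sigma_a = sigma_f' * (2Nf)^b
2Nf = (sigma_a/sigma_f')^(1/b)
2Nf = (590/803)^(1/-0.052)
2Nf = 375.23101
Nf = 187.6


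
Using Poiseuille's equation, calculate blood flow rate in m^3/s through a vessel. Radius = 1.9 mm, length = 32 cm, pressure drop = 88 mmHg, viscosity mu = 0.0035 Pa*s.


Q = pi*r^4*dP / (8*mu*L)
r = 0.0019 m, L = 0.32 m
dP = 88 mmHg = 11732.336 Pa
Q = 5.3609e-05 m^3/s


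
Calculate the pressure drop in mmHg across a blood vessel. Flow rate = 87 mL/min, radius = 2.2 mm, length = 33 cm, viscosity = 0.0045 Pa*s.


dP = 8*mu*L*Q / (pi*r^4)
Q = 87 mL/min = 1.45e-06 m^3/s
dP = 234.069 Pa = 234.069 / 133.322 mmHg = 1.756 mmHg


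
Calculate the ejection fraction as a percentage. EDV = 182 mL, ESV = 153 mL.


SV = EDV - ESV = 182 - 153 = 29 mL
EF = SV/EDV * 100 = 29/182 * 100
EF = 15.93%


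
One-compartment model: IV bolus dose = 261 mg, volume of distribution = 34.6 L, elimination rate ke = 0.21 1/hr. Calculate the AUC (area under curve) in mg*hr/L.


C0 = Dose/Vd = 261/34.6 = 7.54335 mg/L
AUC = C0/ke = 7.54335/0.21
AUC = 35.92 mg*hr/L


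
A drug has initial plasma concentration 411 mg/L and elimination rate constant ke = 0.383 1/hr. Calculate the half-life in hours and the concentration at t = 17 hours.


t_half = ln(2) / ke = 0.693147 / 0.383 = 1.81 hr
C(t) = C0 * exp(-ke*t) = 411 * exp(-0.383*17)
C(17) = 0.6112 mg/L


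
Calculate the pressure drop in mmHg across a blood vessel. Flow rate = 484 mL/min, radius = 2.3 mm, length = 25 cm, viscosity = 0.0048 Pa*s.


dP = 8*mu*L*Q / (pi*r^4)
Q = 484 mL/min = 8.06667e-06 m^3/s
dP = 880.855 Pa = 880.855 / 133.322 mmHg = 6.607 mmHg


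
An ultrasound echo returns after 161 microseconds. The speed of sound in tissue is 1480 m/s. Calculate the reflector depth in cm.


depth = c * t / 2
t = 161 us = 1.6100e-04 s
depth = 1480 * 1.6100e-04 / 2
depth = 0.11914 m = 11.914 cm


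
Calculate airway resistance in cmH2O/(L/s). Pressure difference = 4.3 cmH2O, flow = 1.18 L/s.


R = dP / flow
R = 4.3 / 1.18
R = 3.644 cmH2O/(L/s)


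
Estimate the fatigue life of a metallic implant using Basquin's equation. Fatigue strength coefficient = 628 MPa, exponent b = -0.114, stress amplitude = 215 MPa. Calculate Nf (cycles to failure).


sigma_a = sigma_f' * (2Nf)^b
2Nf = (sigma_a/sigma_f')^(1/b)
2Nf = (215/628)^(1/-0.114)
2Nf = 12120.461
Nf = 6060


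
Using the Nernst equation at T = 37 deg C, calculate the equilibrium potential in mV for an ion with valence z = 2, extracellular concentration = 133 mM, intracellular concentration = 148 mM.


E = (RT/(zF)) * ln(C_out/C_in)
T = 37 + 273.15 = 310.15 K
E = (8.314 * 310.15 / (2 * 96485)) * ln(133/148)
E = -1.428 mV


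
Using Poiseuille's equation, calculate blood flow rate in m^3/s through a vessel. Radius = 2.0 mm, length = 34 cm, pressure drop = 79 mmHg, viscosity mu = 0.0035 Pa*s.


Q = pi*r^4*dP / (8*mu*L)
r = 0.002 m, L = 0.34 m
dP = 79 mmHg = 10532.438 Pa
Q = 5.5611e-05 m^3/s


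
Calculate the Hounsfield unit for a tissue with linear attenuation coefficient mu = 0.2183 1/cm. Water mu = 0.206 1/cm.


HU = ((mu_tissue - mu_water) / mu_water) * 1000
HU = ((0.2183 - 0.206) / 0.206) * 1000
HU = 59.71


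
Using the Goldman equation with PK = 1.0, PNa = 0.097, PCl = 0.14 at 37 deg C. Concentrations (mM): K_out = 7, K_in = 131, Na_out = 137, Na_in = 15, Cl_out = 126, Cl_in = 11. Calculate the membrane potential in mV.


Vm = (RT/F)*ln((PK*Ko + PNa*Nao + PCl*Cli)/(PK*Ki + PNa*Nai + PCl*Clo))
Numer = 21.829, Denom = 150.095
Vm = -51.53 mV


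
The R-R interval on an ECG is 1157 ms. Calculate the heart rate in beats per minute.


HR = 60 / RR_interval(s)
RR = 1157 ms = 1.157 s
HR = 60 / 1.157 = 51.86 bpm


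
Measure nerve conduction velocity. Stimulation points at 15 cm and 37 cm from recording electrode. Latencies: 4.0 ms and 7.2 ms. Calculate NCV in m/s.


Distance = (37 - 15) / 100 = 0.22 m
dt = (7.2 - 4.0) / 1000 = 0.0032 s
NCV = dist / dt = 68.75 m/s


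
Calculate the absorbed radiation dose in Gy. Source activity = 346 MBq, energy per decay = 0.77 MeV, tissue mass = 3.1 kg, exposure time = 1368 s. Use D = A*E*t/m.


A = 346 MBq = 3.4600e+08 Bq
E = 0.77 MeV = 1.23354e-13 J
D = A*E*t/m = 3.4600e+08*1.23354e-13*1368/3.1
D = 0.01883 Gy


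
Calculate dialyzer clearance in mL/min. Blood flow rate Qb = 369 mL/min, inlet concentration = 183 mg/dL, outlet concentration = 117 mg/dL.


K = Qb * (Cb_in - Cb_out) / Cb_in
K = 369 * (183 - 117) / 183
K = 133.1 mL/min


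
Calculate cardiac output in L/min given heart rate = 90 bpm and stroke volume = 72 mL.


CO = HR * SV
CO = 90 * 72 / 1000
CO = 6.48 L/min


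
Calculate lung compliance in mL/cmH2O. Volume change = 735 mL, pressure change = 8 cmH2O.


C = dV / dP
C = 735 / 8
C = 91.88 mL/cmH2O


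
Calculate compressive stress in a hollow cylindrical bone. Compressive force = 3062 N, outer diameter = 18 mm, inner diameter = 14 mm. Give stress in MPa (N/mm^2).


A = pi*(r_o^2 - r_i^2)
r_o = 9 mm, r_i = 7 mm
A = 100.531 mm^2
sigma = F/A = 3062 / 100.531
sigma = 30.46 MPa


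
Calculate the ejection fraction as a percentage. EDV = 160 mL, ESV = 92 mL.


SV = EDV - ESV = 160 - 92 = 68 mL
EF = SV/EDV * 100 = 68/160 * 100
EF = 42.5%


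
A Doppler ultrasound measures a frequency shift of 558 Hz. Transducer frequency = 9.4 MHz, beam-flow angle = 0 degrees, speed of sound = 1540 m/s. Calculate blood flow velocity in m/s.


v = fd * c / (2 * f0 * cos(theta))
v = 558 * 1540 / (2 * 9.4000e+06 * cos(0))
v = 0.04571 m/s


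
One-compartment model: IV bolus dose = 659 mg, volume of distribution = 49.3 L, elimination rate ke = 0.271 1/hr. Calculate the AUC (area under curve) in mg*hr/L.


C0 = Dose/Vd = 659/49.3 = 13.3671 mg/L
AUC = C0/ke = 13.3671/0.271
AUC = 49.33 mg*hr/L


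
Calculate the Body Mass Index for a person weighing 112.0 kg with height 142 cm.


BMI = weight / height^2
height = 142 cm = 1.42 m
BMI = 112.0 / 1.42^2
BMI = 55.54 kg/m^2


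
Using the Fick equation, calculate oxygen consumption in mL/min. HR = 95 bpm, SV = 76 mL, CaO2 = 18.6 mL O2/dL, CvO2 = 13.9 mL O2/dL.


CO = HR*SV = 95*76/1000 = 7.22 L/min
a-v O2 diff = 18.6 - 13.9 = 4.7 mL/dL
VO2 = CO * (CaO2-CvO2) * 10 dL/L
VO2 = 7.22 * 4.7 * 10
VO2 = 339.3 mL/min


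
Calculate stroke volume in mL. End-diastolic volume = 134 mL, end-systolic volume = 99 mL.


SV = EDV - ESV
SV = 134 - 99
SV = 35 mL


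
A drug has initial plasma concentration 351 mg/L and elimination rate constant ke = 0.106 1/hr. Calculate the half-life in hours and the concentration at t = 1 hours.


t_half = ln(2) / ke = 0.693147 / 0.106 = 6.539 hr
C(t) = C0 * exp(-ke*t) = 351 * exp(-0.106*1)
C(1) = 315.7 mg/L


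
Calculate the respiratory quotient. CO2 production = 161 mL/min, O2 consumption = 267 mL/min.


RQ = VCO2 / VO2
RQ = 161 / 267
RQ = 0.603


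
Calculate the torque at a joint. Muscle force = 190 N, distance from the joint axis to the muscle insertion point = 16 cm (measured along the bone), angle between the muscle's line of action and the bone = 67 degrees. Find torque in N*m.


Torque = F * d * sin(theta)   (moment arm = d*sin(theta))
d = 16 cm = 0.16 m
Torque = 190 * 0.16 * sin(67)
Torque = 27.98 N*m


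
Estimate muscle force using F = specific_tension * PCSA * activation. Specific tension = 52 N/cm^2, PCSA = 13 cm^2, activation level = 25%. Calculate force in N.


F = sigma * PCSA * activation
F = 52 * 13 * 0.25
F = 169 N


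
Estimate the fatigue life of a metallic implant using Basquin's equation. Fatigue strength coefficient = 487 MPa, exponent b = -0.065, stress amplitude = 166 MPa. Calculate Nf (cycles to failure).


sigma_a = sigma_f' * (2Nf)^b
2Nf = (sigma_a/sigma_f')^(1/b)
2Nf = (166/487)^(1/-0.065)
2Nf = 15527100
Nf = 7.7636e+06


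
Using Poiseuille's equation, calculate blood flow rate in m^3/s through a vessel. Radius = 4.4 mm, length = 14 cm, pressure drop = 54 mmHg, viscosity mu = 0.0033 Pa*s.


Q = pi*r^4*dP / (8*mu*L)
r = 0.0044 m, L = 0.14 m
dP = 54 mmHg = 7199.388 Pa
Q = 0.002294 m^3/s


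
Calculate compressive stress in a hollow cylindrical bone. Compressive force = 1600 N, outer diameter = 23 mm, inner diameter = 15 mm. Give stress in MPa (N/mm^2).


A = pi*(r_o^2 - r_i^2)
r_o = 11.5 mm, r_i = 7.5 mm
A = 238.761 mm^2
sigma = F/A = 1600 / 238.761
sigma = 6.701 MPa


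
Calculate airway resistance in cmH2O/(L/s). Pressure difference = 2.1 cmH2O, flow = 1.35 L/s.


R = dP / flow
R = 2.1 / 1.35
R = 1.556 cmH2O/(L/s)


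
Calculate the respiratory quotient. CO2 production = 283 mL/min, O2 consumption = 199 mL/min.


RQ = VCO2 / VO2
RQ = 283 / 199
RQ = 1.422


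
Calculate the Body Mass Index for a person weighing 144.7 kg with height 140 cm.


BMI = weight / height^2
height = 140 cm = 1.4 m
BMI = 144.7 / 1.4^2
BMI = 73.83 kg/m^2


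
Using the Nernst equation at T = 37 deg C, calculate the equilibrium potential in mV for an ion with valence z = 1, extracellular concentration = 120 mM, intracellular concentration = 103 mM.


E = (RT/(zF)) * ln(C_out/C_in)
T = 37 + 273.15 = 310.15 K
E = (8.314 * 310.15 / (1 * 96485)) * ln(120/103)
E = 4.083 mV


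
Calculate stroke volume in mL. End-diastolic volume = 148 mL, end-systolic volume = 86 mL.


SV = EDV - ESV
SV = 148 - 86
SV = 62 mL


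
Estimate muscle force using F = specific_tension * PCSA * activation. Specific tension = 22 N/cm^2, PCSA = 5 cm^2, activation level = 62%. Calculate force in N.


F = sigma * PCSA * activation
F = 22 * 5 * 0.62
F = 68.2 N


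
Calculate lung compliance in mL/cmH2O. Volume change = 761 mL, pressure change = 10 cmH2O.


C = dV / dP
C = 761 / 10
C = 76.1 mL/cmH2O


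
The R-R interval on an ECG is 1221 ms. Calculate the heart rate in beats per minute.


HR = 60 / RR_interval(s)
RR = 1221 ms = 1.221 s
HR = 60 / 1.221 = 49.14 bpm


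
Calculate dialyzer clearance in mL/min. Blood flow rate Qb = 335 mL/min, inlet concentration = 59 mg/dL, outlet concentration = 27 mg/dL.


K = Qb * (Cb_in - Cb_out) / Cb_in
K = 335 * (59 - 27) / 59
K = 181.7 mL/min


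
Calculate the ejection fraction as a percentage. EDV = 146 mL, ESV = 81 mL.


SV = EDV - ESV = 146 - 81 = 65 mL
EF = SV/EDV * 100 = 65/146 * 100
EF = 44.52%


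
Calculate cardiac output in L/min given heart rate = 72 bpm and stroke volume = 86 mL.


CO = HR * SV
CO = 72 * 86 / 1000
CO = 6.192 L/min


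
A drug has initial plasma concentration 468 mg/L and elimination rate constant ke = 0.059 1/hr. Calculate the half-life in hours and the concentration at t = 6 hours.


t_half = ln(2) / ke = 0.693147 / 0.059 = 11.75 hr
C(t) = C0 * exp(-ke*t) = 468 * exp(-0.059*6)
C(6) = 328.5 mg/L


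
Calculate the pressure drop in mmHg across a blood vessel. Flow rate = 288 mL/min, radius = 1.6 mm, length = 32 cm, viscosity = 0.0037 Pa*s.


dP = 8*mu*L*Q / (pi*r^4)
Q = 288 mL/min = 4.8e-06 m^3/s
dP = 2208.27 Pa = 2208.27 / 133.322 mmHg = 16.56 mmHg


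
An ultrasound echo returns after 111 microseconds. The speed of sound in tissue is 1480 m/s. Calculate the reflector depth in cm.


depth = c * t / 2
t = 111 us = 1.1100e-04 s
depth = 1480 * 1.1100e-04 / 2
depth = 0.08214 m = 8.214 cm


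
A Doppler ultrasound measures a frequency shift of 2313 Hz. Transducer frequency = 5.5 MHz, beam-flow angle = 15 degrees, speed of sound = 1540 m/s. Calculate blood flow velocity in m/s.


v = fd * c / (2 * f0 * cos(theta))
v = 2313 * 1540 / (2 * 5.5000e+06 * cos(15))
v = 0.3352 m/s


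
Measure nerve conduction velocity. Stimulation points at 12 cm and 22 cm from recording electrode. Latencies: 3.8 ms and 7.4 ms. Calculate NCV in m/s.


Distance = (22 - 12) / 100 = 0.1 m
dt = (7.4 - 3.8) / 1000 = 0.0036 s
NCV = dist / dt = 27.78 m/s


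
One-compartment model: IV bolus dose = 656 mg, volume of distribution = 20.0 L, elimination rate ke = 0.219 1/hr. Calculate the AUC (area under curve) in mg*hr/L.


C0 = Dose/Vd = 656/20.0 = 32.8 mg/L
AUC = C0/ke = 32.8/0.219
AUC = 149.8 mg*hr/L


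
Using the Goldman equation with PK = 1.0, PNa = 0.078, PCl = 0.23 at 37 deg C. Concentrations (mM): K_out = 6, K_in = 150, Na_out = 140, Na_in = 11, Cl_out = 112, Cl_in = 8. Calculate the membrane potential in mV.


Vm = (RT/F)*ln((PK*Ko + PNa*Nao + PCl*Cli)/(PK*Ki + PNa*Nai + PCl*Clo))
Numer = 18.76, Denom = 176.618
Vm = -59.93 mV


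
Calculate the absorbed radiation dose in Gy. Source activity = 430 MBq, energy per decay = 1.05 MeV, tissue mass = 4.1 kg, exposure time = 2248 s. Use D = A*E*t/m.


A = 430 MBq = 4.3000e+08 Bq
E = 1.05 MeV = 1.6821e-13 J
D = A*E*t/m = 4.3000e+08*1.6821e-13*2248/4.1
D = 0.03966 Gy


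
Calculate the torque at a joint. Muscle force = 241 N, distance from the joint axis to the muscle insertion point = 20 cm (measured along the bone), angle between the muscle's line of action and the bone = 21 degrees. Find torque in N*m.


Torque = F * d * sin(theta)   (moment arm = d*sin(theta))
d = 20 cm = 0.2 m
Torque = 241 * 0.2 * sin(21)
Torque = 17.27 N*m


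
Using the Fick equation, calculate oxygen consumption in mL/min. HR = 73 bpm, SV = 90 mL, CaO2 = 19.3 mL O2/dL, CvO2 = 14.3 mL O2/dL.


CO = HR*SV = 73*90/1000 = 6.57 L/min
a-v O2 diff = 19.3 - 14.3 = 5 mL/dL
VO2 = CO * (CaO2-CvO2) * 10 dL/L
VO2 = 6.57 * 5 * 10
VO2 = 328.5 mL/min


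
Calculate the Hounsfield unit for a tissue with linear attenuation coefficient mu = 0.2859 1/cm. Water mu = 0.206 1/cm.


HU = ((mu_tissue - mu_water) / mu_water) * 1000
HU = ((0.2859 - 0.206) / 0.206) * 1000
HU = 387.9


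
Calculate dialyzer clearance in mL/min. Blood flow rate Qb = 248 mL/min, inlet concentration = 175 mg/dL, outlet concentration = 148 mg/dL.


K = Qb * (Cb_in - Cb_out) / Cb_in
K = 248 * (175 - 148) / 175
K = 38.26 mL/min


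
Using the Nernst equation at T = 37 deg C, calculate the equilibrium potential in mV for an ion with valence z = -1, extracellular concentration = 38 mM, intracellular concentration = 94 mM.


E = (RT/(zF)) * ln(C_out/C_in)
T = 37 + 273.15 = 310.15 K
E = (8.314 * 310.15 / (-1 * 96485)) * ln(38/94)
E = 24.21 mV


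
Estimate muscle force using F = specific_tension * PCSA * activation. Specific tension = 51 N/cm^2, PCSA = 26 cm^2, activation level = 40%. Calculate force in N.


F = sigma * PCSA * activation
F = 51 * 26 * 0.4
F = 530.4 N


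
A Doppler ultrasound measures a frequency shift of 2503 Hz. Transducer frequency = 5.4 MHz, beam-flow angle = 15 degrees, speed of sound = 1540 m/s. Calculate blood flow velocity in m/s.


v = fd * c / (2 * f0 * cos(theta))
v = 2503 * 1540 / (2 * 5.4000e+06 * cos(15))
v = 0.3695 m/s


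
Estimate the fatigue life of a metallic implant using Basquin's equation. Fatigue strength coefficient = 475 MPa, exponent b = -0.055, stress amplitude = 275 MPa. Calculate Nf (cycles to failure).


sigma_a = sigma_f' * (2Nf)^b
2Nf = (sigma_a/sigma_f')^(1/b)
2Nf = (275/475)^(1/-0.055)
2Nf = 20684.88
Nf = 1.034e+04


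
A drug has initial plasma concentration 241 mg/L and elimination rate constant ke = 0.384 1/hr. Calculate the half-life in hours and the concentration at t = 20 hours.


t_half = ln(2) / ke = 0.693147 / 0.384 = 1.805 hr
C(t) = C0 * exp(-ke*t) = 241 * exp(-0.384*20)
C(20) = 0.1113 mg/L


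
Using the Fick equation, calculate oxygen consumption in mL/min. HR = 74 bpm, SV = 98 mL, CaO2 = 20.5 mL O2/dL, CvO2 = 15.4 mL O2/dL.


CO = HR*SV = 74*98/1000 = 7.252 L/min
a-v O2 diff = 20.5 - 15.4 = 5.1 mL/dL
VO2 = CO * (CaO2-CvO2) * 10 dL/L
VO2 = 7.252 * 5.1 * 10
VO2 = 369.9 mL/min


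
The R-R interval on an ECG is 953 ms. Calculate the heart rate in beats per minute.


HR = 60 / RR_interval(s)
RR = 953 ms = 0.953 s
HR = 60 / 0.953 = 62.96 bpm


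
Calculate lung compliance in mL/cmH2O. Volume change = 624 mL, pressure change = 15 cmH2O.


C = dV / dP
C = 624 / 15
C = 41.6 mL/cmH2O


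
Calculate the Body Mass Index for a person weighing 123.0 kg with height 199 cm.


BMI = weight / height^2
height = 199 cm = 1.99 m
BMI = 123.0 / 1.99^2
BMI = 31.06 kg/m^2


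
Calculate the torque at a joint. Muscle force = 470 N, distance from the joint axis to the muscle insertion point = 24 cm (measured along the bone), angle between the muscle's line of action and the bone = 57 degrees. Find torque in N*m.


Torque = F * d * sin(theta)   (moment arm = d*sin(theta))
d = 24 cm = 0.24 m
Torque = 470 * 0.24 * sin(57)
Torque = 94.6 N*m


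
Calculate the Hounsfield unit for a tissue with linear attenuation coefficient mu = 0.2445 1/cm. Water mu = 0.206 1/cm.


HU = ((mu_tissue - mu_water) / mu_water) * 1000
HU = ((0.2445 - 0.206) / 0.206) * 1000
HU = 186.9


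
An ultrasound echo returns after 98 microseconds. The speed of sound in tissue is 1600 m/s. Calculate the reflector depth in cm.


depth = c * t / 2
t = 98 us = 9.8000e-05 s
depth = 1600 * 9.8000e-05 / 2
depth = 0.0784 m = 7.84 cm


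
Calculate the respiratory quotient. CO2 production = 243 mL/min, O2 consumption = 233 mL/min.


RQ = VCO2 / VO2
RQ = 243 / 233
RQ = 1.043


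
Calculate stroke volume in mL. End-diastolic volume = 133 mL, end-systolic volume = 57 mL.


SV = EDV - ESV
SV = 133 - 57
SV = 76 mL


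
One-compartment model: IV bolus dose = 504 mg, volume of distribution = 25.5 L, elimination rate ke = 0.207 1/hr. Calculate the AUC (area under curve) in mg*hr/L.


C0 = Dose/Vd = 504/25.5 = 19.7647 mg/L
AUC = C0/ke = 19.7647/0.207
AUC = 95.48 mg*hr/L


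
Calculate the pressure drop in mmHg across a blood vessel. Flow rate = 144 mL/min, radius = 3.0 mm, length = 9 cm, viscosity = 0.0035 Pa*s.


dP = 8*mu*L*Q / (pi*r^4)
Q = 144 mL/min = 2.4e-06 m^3/s
dP = 23.7671 Pa = 23.7671 / 133.322 mmHg = 0.1783 mmHg
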